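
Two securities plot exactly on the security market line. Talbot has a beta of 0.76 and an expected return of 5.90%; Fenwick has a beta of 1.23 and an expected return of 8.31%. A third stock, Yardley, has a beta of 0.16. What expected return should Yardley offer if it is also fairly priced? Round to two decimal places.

MRP (SML slope) = (8.31% − 5.90%) / (1.23 − 0.76) = 2.41% / 0.47 = 5.1277%
R_f (intercept) = 5.90% − 0.76 × 5.1277% = 2.0029%
E(R_Yardley) = R_f + β × MRP = 2.0029% + 0.16 × 5.1277% = 2.82%

2.82%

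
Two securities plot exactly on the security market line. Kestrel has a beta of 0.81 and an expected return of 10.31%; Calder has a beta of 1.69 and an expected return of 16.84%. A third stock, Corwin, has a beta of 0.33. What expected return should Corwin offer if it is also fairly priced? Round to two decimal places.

MRP (SML slope) = (16.84% − 10.31%) / (1.69 − 0.81) = 6.53% / 0.88 = 7.4205%
R_f (intercept) = 10.31% − 0.81 × 7.4205% = 4.2994%
E(R_Corwin) = R_f + β × MRP = 4.2994% + 0.33 × 7.4205% = 6.75%

6.75%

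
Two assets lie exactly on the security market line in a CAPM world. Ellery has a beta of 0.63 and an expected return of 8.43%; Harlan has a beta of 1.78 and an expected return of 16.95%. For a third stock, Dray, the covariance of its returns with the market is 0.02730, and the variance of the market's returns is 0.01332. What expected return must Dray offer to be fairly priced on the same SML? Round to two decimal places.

18.95%

MRP = (16.95% − 8.43%) / (1.78 − 0.63) = 7.4087%
R_f = 8.43% − 0.63 × 7.4087% = 3.7625%
β_Dray = Cov / Var(R_m) = 0.02730 / 0.01332 = 2.0495
E(R_Dray) = R_f + β × MRP = 3.7625% + 2.0495 × 7.4087% = 18.95%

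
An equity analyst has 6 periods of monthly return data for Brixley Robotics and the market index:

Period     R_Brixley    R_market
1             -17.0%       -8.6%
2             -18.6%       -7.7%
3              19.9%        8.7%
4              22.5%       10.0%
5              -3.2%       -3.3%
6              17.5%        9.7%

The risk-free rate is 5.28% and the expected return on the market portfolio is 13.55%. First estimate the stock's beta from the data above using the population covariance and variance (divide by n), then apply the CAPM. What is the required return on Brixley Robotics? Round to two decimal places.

22.54%

Mean R_i = (-17.0 − 18.6 + 19.9 + 22.5 − 3.2 + 17.5) / 6 = 3.5167%
Mean R_m = (-8.6 − 7.7 + 8.7 + 10.0 − 3.3 + 9.7) / 6 = 1.4667%
Σ(R_i − R̄_i)(R_m − R̄_m) = 836.9133  ⇒  Cov = 836.9133 / 6 = 139.4856
Σ(R_m − R̄_m)² = 401.0133  ⇒  Var(R_m) = 401.0133 / 6 = 66.8356
β = Cov / Var(R_m) = 139.4856 / 66.8356 = 2.0870
MRP = 13.55% − 5.28% = 8.27%
E(R) = R_f + β × MRP = 5.28% + 2.0870 × 8.27% = 22.54%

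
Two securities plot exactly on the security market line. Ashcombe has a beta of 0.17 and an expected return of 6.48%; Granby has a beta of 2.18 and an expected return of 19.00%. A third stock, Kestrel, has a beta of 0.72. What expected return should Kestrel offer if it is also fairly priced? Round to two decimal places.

MRP (SML slope) = (19.00% − 6.48%) / (2.18 − 0.17) = 12.52% / 2.01 = 6.2289%
R_f (intercept) = 6.48% − 0.17 × 6.2289% = 5.4211%
E(R_Kestrel) = R_f + β × MRP = 5.4211% + 0.72 × 6.2289% = 9.91%

9.91%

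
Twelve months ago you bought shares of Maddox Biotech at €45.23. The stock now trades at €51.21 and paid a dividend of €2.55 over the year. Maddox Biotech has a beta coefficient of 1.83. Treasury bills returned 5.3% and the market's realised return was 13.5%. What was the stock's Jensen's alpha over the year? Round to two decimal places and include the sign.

-1.45%

Realised HPR = (P1 + D1 − P0) / P0 = (51.21 + 2.55 − 45.23) / 45.23 = 8.53 / 45.23 = 18.8592%
MRP = 13.5% − 5.3% = 8.20%
CAPM required = R_f + β·MRP = 5.3% + 1.83 × 8.2% = 20.3060%
α = realised − required = 18.8592% − 20.3060% = -1.45%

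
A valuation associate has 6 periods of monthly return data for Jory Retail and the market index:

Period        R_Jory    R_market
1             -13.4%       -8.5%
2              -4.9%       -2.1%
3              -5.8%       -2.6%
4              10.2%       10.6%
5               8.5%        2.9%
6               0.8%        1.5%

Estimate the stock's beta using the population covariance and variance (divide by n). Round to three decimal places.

1.334

Mean R_i = (-13.4 − 4.9 − 5.8 + 10.2 + 8.5 + 0.8) / 6 = -0.7667%
Mean R_m = (-8.5 − 2.1 − 2.6 + 10.6 + 2.9 + 1.5) / 6 = 0.3000%
Σ(R_i − R̄_i)(R_m − R̄_m) = 274.6200  ⇒  Cov = 274.6200 / 6 = 45.7700
Σ(R_m − R̄_m)² = 205.9000  ⇒  Var(R_m) = 205.9000 / 6 = 34.3167
β = Cov / Var(R_m) = 45.7700 / 34.3167 = 1.3338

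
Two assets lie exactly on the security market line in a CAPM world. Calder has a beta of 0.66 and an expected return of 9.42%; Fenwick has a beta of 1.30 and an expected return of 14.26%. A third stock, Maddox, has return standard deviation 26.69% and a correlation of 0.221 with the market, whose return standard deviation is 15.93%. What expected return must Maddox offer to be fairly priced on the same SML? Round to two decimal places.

MRP = (14.26% − 9.42%) / (1.30 − 0.66) = 7.5625%
R_f = 9.42% − 0.66 × 7.5625% = 4.4288%
β_Maddox = ρ·σ_i/σ_m = 0.221 × 26.69 / 15.93 = 0.3703
E(R_Maddox) = R_f + β × MRP = 4.4288% + 0.3703 × 7.5625% = 7.23%

7.23%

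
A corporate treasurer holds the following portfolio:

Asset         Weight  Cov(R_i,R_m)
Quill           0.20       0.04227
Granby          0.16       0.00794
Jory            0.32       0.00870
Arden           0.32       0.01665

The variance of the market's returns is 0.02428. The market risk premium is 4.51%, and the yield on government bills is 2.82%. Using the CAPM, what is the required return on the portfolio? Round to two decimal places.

β_Quill = 0.04227 / 0.02428 = 1.7409
β_Granby = 0.00794 / 0.02428 = 0.3270
β_Jory = 0.00870 / 0.02428 = 0.3583
β_Arden = 0.01665 / 0.02428 = 0.6857
β_P = Σ w_i β_i = 0.20×1.7409 + 0.16×0.3270 + 0.32×0.3583 + 0.32×0.6857 = 0.7346
E(R_P) = R_f + β_P × MRP = 2.82% + 0.7346 × 4.51% = 6.13%

6.13%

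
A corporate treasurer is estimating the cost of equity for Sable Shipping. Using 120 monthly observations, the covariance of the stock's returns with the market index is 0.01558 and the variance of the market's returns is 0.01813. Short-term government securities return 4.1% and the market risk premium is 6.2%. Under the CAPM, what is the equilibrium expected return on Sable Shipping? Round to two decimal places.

β = Cov(R_i, R_m) / Var(R_m) = 0.01558 / 0.01813 = 0.8593
E(R) = R_f + β × MRP = 4.1% + 0.8593 × 6.2% = 9.43%

9.43%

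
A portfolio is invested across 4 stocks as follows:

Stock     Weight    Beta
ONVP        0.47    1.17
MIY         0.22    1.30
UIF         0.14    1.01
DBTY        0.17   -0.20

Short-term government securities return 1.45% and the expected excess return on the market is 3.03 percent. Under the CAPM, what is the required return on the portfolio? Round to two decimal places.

4.31%

β_P = Σ w_i β_i = 0.47×1.17 + 0.22×1.30 + 0.14×1.01 + 0.17×-0.20 = 0.9433
E(R_P) = R_f + β_P × MRP = 1.45% + 0.9433 × 3.03% = 4.31%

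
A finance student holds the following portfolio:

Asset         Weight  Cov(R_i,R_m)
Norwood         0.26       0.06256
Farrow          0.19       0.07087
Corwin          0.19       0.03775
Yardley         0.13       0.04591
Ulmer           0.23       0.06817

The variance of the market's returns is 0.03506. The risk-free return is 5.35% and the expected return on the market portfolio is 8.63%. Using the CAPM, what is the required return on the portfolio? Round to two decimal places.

β_Norwood = 0.06256 / 0.03506 = 1.7844
β_Farrow = 0.07087 / 0.03506 = 2.0214
β_Corwin = 0.03775 / 0.03506 = 1.0767
β_Yardley = 0.04591 / 0.03506 = 1.3095
β_Ulmer = 0.06817 / 0.03506 = 1.9444
β_P = Σ w_i β_i = 0.26×1.7844 + 0.19×2.0214 + 0.19×1.0767 + 0.13×1.3095 + 0.23×1.9444 = 1.6700
MRP = 8.63% − 5.35% = 3.28%
E(R_P) = R_f + β_P × MRP = 5.35% + 1.6700 × 3.28% = 10.83%

10.83%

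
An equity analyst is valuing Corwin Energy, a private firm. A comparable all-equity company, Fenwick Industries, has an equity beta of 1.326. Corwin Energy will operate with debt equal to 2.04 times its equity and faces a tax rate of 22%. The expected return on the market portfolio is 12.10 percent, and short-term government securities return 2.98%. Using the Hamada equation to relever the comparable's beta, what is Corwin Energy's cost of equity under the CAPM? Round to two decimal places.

β_L = β_U × [1 + (1 − t)(D/E)] = 1.326 × [1 + (1 − 0.22) × 2.04]
    = 1.326 × [1 + 0.78 × 2.04] = 1.326 × 2.5912 = 3.4359
MRP = 12.10% − 2.98% = 9.12%
E(R) = R_f + β_L × MRP = 2.98% + 3.4359 × 9.12% = 34.32%

34.32%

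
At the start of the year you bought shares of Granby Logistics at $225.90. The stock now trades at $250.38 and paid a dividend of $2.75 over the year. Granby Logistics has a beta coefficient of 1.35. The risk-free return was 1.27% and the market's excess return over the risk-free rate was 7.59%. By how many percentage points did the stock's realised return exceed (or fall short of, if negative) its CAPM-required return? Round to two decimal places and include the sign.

+0.54%

Realised HPR = (P1 + D1 − P0) / P0 = (250.38 + 2.75 − 225.90) / 225.90 = 27.23 / 225.90 = 12.0540%
CAPM required = R_f + β·MRP = 1.27% + 1.35 × 7.59% = 11.5165%
α = realised − required = 12.0540% − 11.5165% = +0.54%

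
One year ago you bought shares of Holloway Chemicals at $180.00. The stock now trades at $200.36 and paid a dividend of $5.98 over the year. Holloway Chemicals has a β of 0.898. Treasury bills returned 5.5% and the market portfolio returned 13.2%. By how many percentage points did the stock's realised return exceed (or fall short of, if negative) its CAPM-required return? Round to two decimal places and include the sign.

Realised HPR = (P1 + D1 − P0) / P0 = (200.36 + 5.98 − 180.00) / 180.00 = 26.34 / 180.00 = 14.6333%
MRP = 13.2% − 5.5% = 7.70%
CAPM required = R_f + β·MRP = 5.5% + 0.898 × 7.7% = 12.4146%
α = realised − required = 14.6333% − 12.4146% = +2.22%

+2.22%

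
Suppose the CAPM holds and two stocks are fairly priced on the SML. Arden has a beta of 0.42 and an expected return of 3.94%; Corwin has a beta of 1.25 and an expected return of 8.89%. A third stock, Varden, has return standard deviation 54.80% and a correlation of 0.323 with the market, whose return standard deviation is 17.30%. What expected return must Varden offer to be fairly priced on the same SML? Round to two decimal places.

7.54%

MRP = (8.89% − 3.94%) / (1.25 − 0.42) = 5.9639%
R_f = 3.94% − 0.42 × 5.9639% = 1.4352%
β_Varden = ρ·σ_i/σ_m = 0.323 × 54.80 / 17.30 = 1.0231
E(R_Varden) = R_f + β × MRP = 1.4352% + 1.0231 × 5.9639% = 7.54%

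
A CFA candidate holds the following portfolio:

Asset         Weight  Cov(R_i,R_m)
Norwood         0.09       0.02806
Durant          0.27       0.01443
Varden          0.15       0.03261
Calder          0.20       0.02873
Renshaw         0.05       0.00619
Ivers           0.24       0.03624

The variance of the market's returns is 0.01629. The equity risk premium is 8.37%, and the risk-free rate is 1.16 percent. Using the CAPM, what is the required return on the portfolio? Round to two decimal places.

14.55%

β_Norwood = 0.02806 / 0.01629 = 1.7225
β_Durant = 0.01443 / 0.01629 = 0.8858
β_Varden = 0.03261 / 0.01629 = 2.0018
β_Calder = 0.02873 / 0.01629 = 1.7637
β_Renshaw = 0.00619 / 0.01629 = 0.3800
β_Ivers = 0.03624 / 0.01629 = 2.2247
β_P = Σ w_i β_i = 0.09×1.7225 + 0.27×0.8858 + 0.15×2.0018 + 0.20×1.7637 + 0.05×0.3800 + 0.24×2.2247 = 1.6001
E(R_P) = R_f + β_P × MRP = 1.16% + 1.6001 × 8.37% = 14.55%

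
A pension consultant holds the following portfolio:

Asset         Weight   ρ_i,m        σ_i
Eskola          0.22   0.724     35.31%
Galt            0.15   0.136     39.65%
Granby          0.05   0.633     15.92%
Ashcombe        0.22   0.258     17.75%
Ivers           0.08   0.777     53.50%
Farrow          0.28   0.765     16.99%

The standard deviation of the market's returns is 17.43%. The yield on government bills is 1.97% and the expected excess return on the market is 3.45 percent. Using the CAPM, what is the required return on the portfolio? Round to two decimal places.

β_Eskola = 0.724 × 35.31% / 17.43% = 1.4667
β_Galt = 0.136 × 39.65% / 17.43% = 0.3094
β_Granby = 0.633 × 15.92% / 17.43% = 0.5782
β_Ashcombe = 0.258 × 17.75% / 17.43% = 0.2627
β_Ivers = 0.777 × 53.50% / 17.43% = 2.3849
β_Farrow = 0.765 × 16.99% / 17.43% = 0.7457
β_P = Σ w_i β_i = 0.22×1.4667 + 0.15×0.3094 + 0.05×0.5782 + 0.22×0.2627 + 0.08×2.3849 + 0.28×0.7457 = 0.8554
E(R_P) = R_f + β_P × MRP = 1.97% + 0.8554 × 3.45% = 4.92%

4.92%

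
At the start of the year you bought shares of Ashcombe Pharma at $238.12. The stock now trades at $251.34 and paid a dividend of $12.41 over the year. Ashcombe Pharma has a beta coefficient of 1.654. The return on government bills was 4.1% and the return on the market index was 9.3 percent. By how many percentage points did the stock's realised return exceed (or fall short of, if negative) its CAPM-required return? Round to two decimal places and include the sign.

Realised HPR = (P1 + D1 − P0) / P0 = (251.34 + 12.41 − 238.12) / 238.12 = 25.63 / 238.12 = 10.7635%
MRP = 9.3% − 4.1% = 5.20%
CAPM required = R_f + β·MRP = 4.1% + 1.654 × 5.2% = 12.7008%
α = realised − required = 10.7635% − 12.7008% = -1.94%

-1.94%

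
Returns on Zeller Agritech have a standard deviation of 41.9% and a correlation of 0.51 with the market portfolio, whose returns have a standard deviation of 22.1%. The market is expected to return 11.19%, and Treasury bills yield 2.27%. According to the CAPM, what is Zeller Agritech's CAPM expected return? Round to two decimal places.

β = ρ × σ_i / σ_m = 0.51 × 41.9% / 22.1% = 0.9669
MRP = 11.19% − 2.27% = 8.92%
E(R) = 2.27% + 0.9669 × 8.92% = 10.89%

10.89%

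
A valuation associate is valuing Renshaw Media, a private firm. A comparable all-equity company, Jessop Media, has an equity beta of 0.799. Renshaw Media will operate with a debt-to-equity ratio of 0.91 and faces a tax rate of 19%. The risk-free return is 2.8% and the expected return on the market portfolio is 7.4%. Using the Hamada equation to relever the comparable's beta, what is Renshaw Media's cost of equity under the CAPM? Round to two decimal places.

β_L = β_U × [1 + (1 − t)(D/E)] = 0.799 × [1 + (1 − 0.19) × 0.91]
    = 0.799 × [1 + 0.81 × 0.91] = 0.799 × 1.7371 = 1.3879
MRP = 7.4% − 2.8% = 4.60%
E(R) = R_f + β_L × MRP = 2.8% + 1.3879 × 4.6% = 9.18%

9.18%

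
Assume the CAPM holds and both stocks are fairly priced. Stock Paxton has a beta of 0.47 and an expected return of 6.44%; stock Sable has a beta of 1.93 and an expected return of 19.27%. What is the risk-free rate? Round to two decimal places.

2.31%

Both satisfy E(R) = R_f + β·MRP, so the slope of the SML is
MRP = (19.27% − 6.44%) / (1.93 − 0.47) = 12.83% / 1.46 = 8.7877%
R_f = E(R_Paxton) − β_Paxton·MRP = 6.44% − 0.47 × 8.7877% = 2.3098%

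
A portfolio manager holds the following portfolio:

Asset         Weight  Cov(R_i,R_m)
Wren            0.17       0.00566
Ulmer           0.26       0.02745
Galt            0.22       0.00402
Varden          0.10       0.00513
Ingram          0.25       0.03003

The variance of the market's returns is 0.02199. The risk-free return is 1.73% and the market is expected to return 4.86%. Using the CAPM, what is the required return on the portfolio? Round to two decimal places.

β_Wren = 0.00566 / 0.02199 = 0.2574
β_Ulmer = 0.02745 / 0.02199 = 1.2483
β_Galt = 0.00402 / 0.02199 = 0.1828
β_Varden = 0.00513 / 0.02199 = 0.2333
β_Ingram = 0.03003 / 0.02199 = 1.3656
β_P = Σ w_i β_i = 0.17×0.2574 + 0.26×1.2483 + 0.22×0.1828 + 0.10×0.2333 + 0.25×1.3656 = 0.7733
MRP = 4.86% − 1.73% = 3.13%
E(R_P) = R_f + β_P × MRP = 1.73% + 0.7733 × 3.13% = 4.15%

4.15%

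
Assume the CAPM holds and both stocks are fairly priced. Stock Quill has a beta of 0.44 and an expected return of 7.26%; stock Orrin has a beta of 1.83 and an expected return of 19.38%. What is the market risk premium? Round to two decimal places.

Both satisfy E(R) = R_f + β·MRP, so the slope of the SML is
MRP = (19.38% − 7.26%) / (1.83 − 0.44) = 12.12% / 1.39 = 8.7194%

8.72%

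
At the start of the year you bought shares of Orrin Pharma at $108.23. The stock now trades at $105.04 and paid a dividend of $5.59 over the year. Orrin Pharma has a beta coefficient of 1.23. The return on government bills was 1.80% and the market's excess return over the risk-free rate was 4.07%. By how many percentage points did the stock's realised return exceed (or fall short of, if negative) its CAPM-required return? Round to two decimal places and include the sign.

-4.59%

Realised HPR = (P1 + D1 − P0) / P0 = (105.04 + 5.59 − 108.23) / 108.23 = 2.40 / 108.23 = 2.2175%
CAPM required = R_f + β·MRP = 1.80% + 1.23 × 4.07% = 6.8061%
α = realised − required = 2.2175% − 6.8061% = -4.59%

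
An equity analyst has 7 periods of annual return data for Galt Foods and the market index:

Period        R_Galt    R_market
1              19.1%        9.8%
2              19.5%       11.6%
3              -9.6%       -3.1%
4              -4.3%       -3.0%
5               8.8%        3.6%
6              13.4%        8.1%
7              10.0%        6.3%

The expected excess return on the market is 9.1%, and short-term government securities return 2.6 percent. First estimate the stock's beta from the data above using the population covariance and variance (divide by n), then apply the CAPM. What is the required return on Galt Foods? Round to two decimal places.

Mean R_i = (19.1 + 19.5 − 9.6 − 4.3 + 8.8 + 13.4 + 10.0) / 7 = 8.1286%
Mean R_m = (9.8 + 11.6 − 3.1 − 3.0 + 3.6 + 8.1 + 6.3) / 7 = 4.7571%
Σ(R_i − R̄_i)(R_m − R̄_m) = 388.5786  ⇒  Cov = 388.5786 / 7 = 55.5112
Σ(R_m − R̄_m)² = 209.0571  ⇒  Var(R_m) = 209.0571 / 7 = 29.8653
β = Cov / Var(R_m) = 55.5112 / 29.8653 = 1.8587
E(R) = R_f + β × MRP = 2.6% + 1.8587 × 9.1% = 19.51%

19.51%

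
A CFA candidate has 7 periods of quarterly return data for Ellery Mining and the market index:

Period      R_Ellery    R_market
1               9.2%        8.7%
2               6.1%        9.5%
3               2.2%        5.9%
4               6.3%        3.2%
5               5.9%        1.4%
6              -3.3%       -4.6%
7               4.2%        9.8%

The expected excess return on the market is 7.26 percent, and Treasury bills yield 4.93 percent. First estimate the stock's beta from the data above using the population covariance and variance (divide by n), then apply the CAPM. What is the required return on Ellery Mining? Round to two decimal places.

8.76%

Mean R_i = (9.2 + 6.1 + 2.2 + 6.3 + 5.9 − 3.3 + 4.2) / 7 = 4.3714%
Mean R_m = (8.7 + 9.5 + 5.9 + 3.2 + 1.4 − 4.6 + 9.8) / 7 = 4.8429%
Σ(R_i − R̄_i)(R_m − R̄_m) = 87.5386  ⇒  Cov = 87.5386 / 7 = 12.5055
Σ(R_m − R̄_m)² = 165.9771  ⇒  Var(R_m) = 165.9771 / 7 = 23.7110
β = Cov / Var(R_m) = 12.5055 / 23.7110 = 0.5274
E(R) = R_f + β × MRP = 4.93% + 0.5274 × 7.26% = 8.76%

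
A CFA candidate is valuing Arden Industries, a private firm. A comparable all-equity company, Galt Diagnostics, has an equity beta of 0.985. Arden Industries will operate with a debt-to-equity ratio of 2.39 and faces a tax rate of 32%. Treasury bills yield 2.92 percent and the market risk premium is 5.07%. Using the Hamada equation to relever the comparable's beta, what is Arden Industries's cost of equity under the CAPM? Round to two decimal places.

β_L = β_U × [1 + (1 − t)(D/E)] = 0.985 × [1 + (1 − 0.32) × 2.39]
    = 0.985 × [1 + 0.68 × 2.39] = 0.985 × 2.6252 = 2.5858
E(R) = R_f + β_L × MRP = 2.92% + 2.5858 × 5.07% = 16.03%

16.03%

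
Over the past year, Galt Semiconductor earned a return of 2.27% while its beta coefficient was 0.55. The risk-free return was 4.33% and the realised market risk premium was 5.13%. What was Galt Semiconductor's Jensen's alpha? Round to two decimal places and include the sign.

CAPM benchmark = R_f + β(R_m − R_f) = 4.33% + 0.55 × 5.13% = 7.1515%
α = actual − benchmark = 2.27% − 7.1515% = -4.88%

-4.88%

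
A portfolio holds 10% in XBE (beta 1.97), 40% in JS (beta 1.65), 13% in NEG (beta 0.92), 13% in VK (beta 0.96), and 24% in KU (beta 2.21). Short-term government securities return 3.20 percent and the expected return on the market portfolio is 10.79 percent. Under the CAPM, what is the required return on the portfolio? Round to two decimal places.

15.59%

β_P = Σ w_i β_i = 0.10×1.97 + 0.40×1.65 + 0.13×0.92 + 0.13×0.96 + 0.24×2.21 = 1.6318
MRP = 10.79% − 3.20% = 7.59%
E(R_P) = R_f + β_P × MRP = 3.20% + 1.6318 × 7.59% = 15.59%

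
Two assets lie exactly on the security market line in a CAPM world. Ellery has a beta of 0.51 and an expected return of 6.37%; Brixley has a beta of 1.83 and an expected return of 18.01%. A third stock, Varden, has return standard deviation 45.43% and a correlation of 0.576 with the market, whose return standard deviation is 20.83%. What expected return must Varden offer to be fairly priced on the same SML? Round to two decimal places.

MRP = (18.01% − 6.37%) / (1.83 − 0.51) = 8.8182%
R_f = 6.37% − 0.51 × 8.8182% = 1.8727%
β_Varden = ρ·σ_i/σ_m = 0.576 × 45.43 / 20.83 = 1.2562
E(R_Varden) = R_f + β × MRP = 1.8727% + 1.2562 × 8.8182% = 12.95%

12.95%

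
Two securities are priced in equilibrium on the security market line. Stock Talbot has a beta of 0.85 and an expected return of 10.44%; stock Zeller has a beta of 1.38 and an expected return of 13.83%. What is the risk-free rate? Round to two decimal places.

Both satisfy E(R) = R_f + β·MRP, so the slope of the SML is
MRP = (13.83% − 10.44%) / (1.38 − 0.85) = 3.39% / 0.53 = 6.3962%
R_f = E(R_Talbot) − β_Talbot·MRP = 10.44% − 0.85 × 6.3962% = 5.0032%

5.00%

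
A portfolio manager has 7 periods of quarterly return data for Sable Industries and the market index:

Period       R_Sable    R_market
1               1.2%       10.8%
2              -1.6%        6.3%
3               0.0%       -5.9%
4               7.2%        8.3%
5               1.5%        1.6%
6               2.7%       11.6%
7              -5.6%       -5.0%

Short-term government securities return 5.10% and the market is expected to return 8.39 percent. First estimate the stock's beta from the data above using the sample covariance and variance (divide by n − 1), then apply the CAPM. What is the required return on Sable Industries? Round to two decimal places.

6.18%

Mean R_i = (1.2 − 1.6 + 0.0 + 7.2 + 1.5 + 2.7 − 5.6) / 7 = 0.7714%
Mean R_m = (10.8 + 6.3 − 5.9 + 8.3 + 1.6 + 11.6 − 5.0) / 7 = 3.9571%
Σ(R_i − R̄_i)(R_m − R̄_m) = 102.9914  ⇒  Cov = 102.9914 / 6 = 17.1652
Σ(R_m − R̄_m)² = 312.5371  ⇒  Var(R_m) = 312.5371 / 6 = 52.0895
β = Cov / Var(R_m) = 17.1652 / 52.0895 = 0.3295
MRP = 8.39% − 5.10% = 3.29%
E(R) = R_f + β × MRP = 5.10% + 0.3295 × 3.29% = 6.18%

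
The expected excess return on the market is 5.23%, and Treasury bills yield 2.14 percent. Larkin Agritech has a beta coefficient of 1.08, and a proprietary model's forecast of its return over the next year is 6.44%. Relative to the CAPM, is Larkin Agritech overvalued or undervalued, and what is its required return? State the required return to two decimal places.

Overvalued; required return 7.79%

Required return = R_f + β·MRP = 2.14% + 1.08 × 5.23% = 7.79%
Forecast 6.44% < required 7.79% → the stock plots below the SML → overvalued.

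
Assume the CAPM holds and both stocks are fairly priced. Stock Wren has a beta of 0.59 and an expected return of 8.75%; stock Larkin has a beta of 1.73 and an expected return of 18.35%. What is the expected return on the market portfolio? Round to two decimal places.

12.20%

Both satisfy E(R) = R_f + β·MRP, so the slope of the SML is
MRP = (18.35% − 8.75%) / (1.73 − 0.59) = 9.60% / 1.14 = 8.4211%
R_f = E(R_Wren) − β_Wren·MRP = 8.75% − 0.59 × 8.4211% = 3.7816%
E(R_m) = R_f + MRP = 3.7816% + 8.4211% = 12.20%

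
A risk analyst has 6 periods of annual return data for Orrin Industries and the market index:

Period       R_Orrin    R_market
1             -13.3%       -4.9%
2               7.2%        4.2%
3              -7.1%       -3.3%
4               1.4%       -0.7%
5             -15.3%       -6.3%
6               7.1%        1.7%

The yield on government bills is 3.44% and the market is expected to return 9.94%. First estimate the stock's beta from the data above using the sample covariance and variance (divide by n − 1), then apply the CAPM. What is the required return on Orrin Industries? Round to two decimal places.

Mean R_i = (-13.3 + 7.2 − 7.1 + 1.4 − 15.3 + 7.1) / 6 = -3.3333%
Mean R_m = (-4.9 + 4.2 − 3.3 − 0.7 − 6.3 + 1.7) / 6 = -1.5500%
Σ(R_i − R̄_i)(R_m − R̄_m) = 195.3200  ⇒  Cov = 195.3200 / 5 = 39.0640
Σ(R_m − R̄_m)² = 81.1950  ⇒  Var(R_m) = 81.1950 / 5 = 16.2390
β = Cov / Var(R_m) = 39.0640 / 16.2390 = 2.4056
MRP = 9.94% − 3.44% = 6.50%
E(R) = R_f + β × MRP = 3.44% + 2.4056 × 6.50% = 19.08%

19.08%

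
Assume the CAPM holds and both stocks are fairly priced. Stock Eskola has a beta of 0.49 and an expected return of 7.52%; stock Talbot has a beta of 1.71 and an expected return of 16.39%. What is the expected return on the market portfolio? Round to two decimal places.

Both satisfy E(R) = R_f + β·MRP, so the slope of the SML is
MRP = (16.39% − 7.52%) / (1.71 − 0.49) = 8.87% / 1.22 = 7.2705%
R_f = E(R_Eskola) − β_Eskola·MRP = 7.52% − 0.49 × 7.2705% = 3.9575%
E(R_m) = R_f + MRP = 3.9575% + 7.2705% = 11.23%

11.23%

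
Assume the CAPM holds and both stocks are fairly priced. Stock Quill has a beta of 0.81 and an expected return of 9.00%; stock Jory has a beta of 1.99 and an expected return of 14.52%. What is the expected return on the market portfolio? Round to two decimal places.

Both satisfy E(R) = R_f + β·MRP, so the slope of the SML is
MRP = (14.52% − 9.00%) / (1.99 − 0.81) = 5.52% / 1.18 = 4.6780%
R_f = E(R_Quill) − β_Quill·MRP = 9.00% − 0.81 × 4.6780% = 5.2108%
E(R_m) = R_f + MRP = 5.2108% + 4.6780% = 9.89%

9.89%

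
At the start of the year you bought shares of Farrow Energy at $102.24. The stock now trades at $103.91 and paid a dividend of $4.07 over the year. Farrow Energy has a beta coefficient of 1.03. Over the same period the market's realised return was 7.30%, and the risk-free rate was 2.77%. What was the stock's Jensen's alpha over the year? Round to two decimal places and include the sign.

-1.82%

Realised HPR = (P1 + D1 − P0) / P0 = (103.91 + 4.07 − 102.24) / 102.24 = 5.74 / 102.24 = 5.6142%
MRP = 7.30% − 2.77% = 4.53%
CAPM required = R_f + β·MRP = 2.77% + 1.03 × 4.53% = 7.4359%
α = realised − required = 5.6142% − 7.4359% = -1.82%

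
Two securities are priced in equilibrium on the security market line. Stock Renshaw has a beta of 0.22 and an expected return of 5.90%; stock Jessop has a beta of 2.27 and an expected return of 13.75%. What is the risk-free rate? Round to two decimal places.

5.06%

Both satisfy E(R) = R_f + β·MRP, so the slope of the SML is
MRP = (13.75% − 5.90%) / (2.27 − 0.22) = 7.85% / 2.05 = 3.8293%
R_f = E(R_Renshaw) − β_Renshaw·MRP = 5.90% − 0.22 × 3.8293% = 5.0576%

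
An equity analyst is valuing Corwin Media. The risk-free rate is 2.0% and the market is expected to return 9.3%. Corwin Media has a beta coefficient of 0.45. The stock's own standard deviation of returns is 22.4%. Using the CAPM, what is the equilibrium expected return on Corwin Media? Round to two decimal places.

Market risk premium = E(R_m) − R_f = 9.3% − 2.0% = 7.30%
E(R) = R_f + β × MRP = 2.0% + 0.45 × 7.3% = 5.29%

5.29%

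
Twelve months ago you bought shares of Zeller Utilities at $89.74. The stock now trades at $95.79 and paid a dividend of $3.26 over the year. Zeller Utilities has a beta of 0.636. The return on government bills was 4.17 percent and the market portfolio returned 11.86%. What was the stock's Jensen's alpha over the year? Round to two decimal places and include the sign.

+1.31%

Realised HPR = (P1 + D1 − P0) / P0 = (95.79 + 3.26 − 89.74) / 89.74 = 9.31 / 89.74 = 10.3744%
MRP = 11.86% − 4.17% = 7.69%
CAPM required = R_f + β·MRP = 4.17% + 0.636 × 7.69% = 9.06084%
α = realised − required = 10.3744% − 9.06084% = +1.31%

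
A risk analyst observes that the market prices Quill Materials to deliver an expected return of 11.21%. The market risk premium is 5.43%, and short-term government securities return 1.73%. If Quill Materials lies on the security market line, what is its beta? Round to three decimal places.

β = (E(R) − R_f) / MRP = (11.21% − 1.73%) / 5.43% = 9.48% / 5.43% = 1.746

1.746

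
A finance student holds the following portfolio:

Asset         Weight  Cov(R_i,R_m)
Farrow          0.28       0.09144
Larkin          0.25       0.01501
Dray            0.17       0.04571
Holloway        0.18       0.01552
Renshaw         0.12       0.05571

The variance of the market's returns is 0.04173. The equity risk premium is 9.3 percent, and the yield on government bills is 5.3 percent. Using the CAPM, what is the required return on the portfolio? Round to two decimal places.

β_Farrow = 0.09144 / 0.04173 = 2.1912
β_Larkin = 0.01501 / 0.04173 = 0.3597
β_Dray = 0.04571 / 0.04173 = 1.0954
β_Holloway = 0.01552 / 0.04173 = 0.3719
β_Renshaw = 0.05571 / 0.04173 = 1.3350
β_P = Σ w_i β_i = 0.28×2.1912 + 0.25×0.3597 + 0.17×1.0954 + 0.18×0.3719 + 0.12×1.3350 = 1.1168
E(R_P) = R_f + β_P × MRP = 5.3% + 1.1168 × 9.3% = 15.69%

15.69%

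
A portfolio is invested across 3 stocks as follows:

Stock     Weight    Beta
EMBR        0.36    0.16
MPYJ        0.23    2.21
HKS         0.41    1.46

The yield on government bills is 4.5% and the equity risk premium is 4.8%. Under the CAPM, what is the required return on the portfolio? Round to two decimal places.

β_P = Σ w_i β_i = 0.36×0.16 + 0.23×2.21 + 0.41×1.46 = 1.1645
E(R_P) = R_f + β_P × MRP = 4.5% + 1.1645 × 4.8% = 10.09%

10.09%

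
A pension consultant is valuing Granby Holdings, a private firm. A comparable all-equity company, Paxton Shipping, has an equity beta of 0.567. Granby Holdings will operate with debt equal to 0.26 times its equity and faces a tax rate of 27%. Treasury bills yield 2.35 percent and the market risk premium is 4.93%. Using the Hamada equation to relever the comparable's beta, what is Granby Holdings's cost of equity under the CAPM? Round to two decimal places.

5.68%

β_L = β_U × [1 + (1 − t)(D/E)] = 0.567 × [1 + (1 − 0.27) × 0.26]
    = 0.567 × [1 + 0.73 × 0.26] = 0.567 × 1.1898 = 0.6746
E(R) = R_f + β_L × MRP = 2.35% + 0.6746 × 4.93% = 5.68%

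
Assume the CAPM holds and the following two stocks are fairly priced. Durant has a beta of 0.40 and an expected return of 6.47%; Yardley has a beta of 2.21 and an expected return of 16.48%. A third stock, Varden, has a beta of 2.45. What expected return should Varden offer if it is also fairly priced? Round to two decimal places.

MRP (SML slope) = (16.48% − 6.47%) / (2.21 − 0.40) = 10.01% / 1.81 = 5.5304%
R_f (intercept) = 6.47% − 0.40 × 5.5304% = 4.2578%
E(R_Varden) = R_f + β × MRP = 4.2578% + 2.45 × 5.5304% = 17.81%

17.81%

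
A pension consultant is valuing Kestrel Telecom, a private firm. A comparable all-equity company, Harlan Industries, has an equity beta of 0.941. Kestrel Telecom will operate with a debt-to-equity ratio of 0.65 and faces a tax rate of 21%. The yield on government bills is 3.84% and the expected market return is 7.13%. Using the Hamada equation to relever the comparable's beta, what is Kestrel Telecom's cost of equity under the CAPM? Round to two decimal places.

β_L = β_U × [1 + (1 − t)(D/E)] = 0.941 × [1 + (1 − 0.21) × 0.65]
    = 0.941 × [1 + 0.79 × 0.65] = 0.941 × 1.5135 = 1.4242
MRP = 7.13% − 3.84% = 3.29%
E(R) = R_f + β_L × MRP = 3.84% + 1.4242 × 3.29% = 8.53%

8.53%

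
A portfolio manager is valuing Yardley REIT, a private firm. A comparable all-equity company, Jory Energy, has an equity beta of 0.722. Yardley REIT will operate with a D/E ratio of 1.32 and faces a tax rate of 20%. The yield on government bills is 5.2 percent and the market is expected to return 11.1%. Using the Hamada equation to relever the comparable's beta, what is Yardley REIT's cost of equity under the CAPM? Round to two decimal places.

β_L = β_U × [1 + (1 − t)(D/E)] = 0.722 × [1 + (1 − 0.20) × 1.32]
    = 0.722 × [1 + 0.80 × 1.32] = 0.722 × 2.0560 = 1.4844
MRP = 11.1% − 5.2% = 5.90%
E(R) = R_f + β_L × MRP = 5.2% + 1.4844 × 5.9% = 13.96%

13.96%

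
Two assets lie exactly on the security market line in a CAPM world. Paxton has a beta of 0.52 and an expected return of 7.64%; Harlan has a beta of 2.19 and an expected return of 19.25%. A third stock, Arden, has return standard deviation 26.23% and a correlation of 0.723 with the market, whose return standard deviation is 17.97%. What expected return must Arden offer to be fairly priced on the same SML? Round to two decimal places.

11.36%

MRP = (19.25% − 7.64%) / (2.19 − 0.52) = 6.9521%
R_f = 7.64% − 0.52 × 6.9521% = 4.0249%
β_Arden = ρ·σ_i/σ_m = 0.723 × 26.23 / 17.97 = 1.0553
E(R_Arden) = R_f + β × MRP = 4.0249% + 1.0553 × 6.9521% = 11.36%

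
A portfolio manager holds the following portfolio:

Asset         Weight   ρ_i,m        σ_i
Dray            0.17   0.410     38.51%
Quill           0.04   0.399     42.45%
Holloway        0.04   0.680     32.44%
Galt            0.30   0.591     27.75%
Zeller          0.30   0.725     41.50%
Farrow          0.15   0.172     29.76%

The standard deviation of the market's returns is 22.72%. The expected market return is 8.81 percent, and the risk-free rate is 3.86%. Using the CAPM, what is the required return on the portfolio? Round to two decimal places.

7.99%

β_Dray = 0.410 × 38.51% / 22.72% = 0.6949
β_Quill = 0.399 × 42.45% / 22.72% = 0.7455
β_Holloway = 0.680 × 32.44% / 22.72% = 0.9709
β_Galt = 0.591 × 27.75% / 22.72% = 0.7218
β_Zeller = 0.725 × 41.50% / 22.72% = 1.3243
β_Farrow = 0.172 × 29.76% / 22.72% = 0.2253
β_P = Σ w_i β_i = 0.17×0.6949 + 0.04×0.7455 + 0.04×0.9709 + 0.30×0.7218 + 0.30×1.3243 + 0.15×0.2253 = 0.8344
MRP = 8.81% − 3.86% = 4.95%
E(R_P) = R_f + β_P × MRP = 3.86% + 0.8344 × 4.95% = 7.99%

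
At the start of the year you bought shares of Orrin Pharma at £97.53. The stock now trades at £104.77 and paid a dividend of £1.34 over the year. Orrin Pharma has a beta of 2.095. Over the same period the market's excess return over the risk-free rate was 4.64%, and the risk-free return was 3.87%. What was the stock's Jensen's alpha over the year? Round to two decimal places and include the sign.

-4.79%

Realised HPR = (P1 + D1 − P0) / P0 = (104.77 + 1.34 − 97.53) / 97.53 = 8.58 / 97.53 = 8.7973%
CAPM required = R_f + β·MRP = 3.87% + 2.095 × 4.64% = 13.59080%
α = realised − required = 8.7973% − 13.59080% = -4.79%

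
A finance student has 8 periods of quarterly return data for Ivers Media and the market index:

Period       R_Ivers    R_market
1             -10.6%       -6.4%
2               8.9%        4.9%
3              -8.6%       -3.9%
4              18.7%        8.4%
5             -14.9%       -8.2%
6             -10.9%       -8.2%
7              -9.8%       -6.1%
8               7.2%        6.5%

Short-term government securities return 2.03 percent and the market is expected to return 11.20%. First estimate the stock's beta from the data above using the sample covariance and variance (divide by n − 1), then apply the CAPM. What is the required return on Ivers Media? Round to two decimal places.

Mean R_i = (-10.6 + 8.9 − 8.6 + 18.7 − 14.9 − 10.9 − 9.8 + 7.2) / 8 = -2.5000%
Mean R_m = (-6.4 + 4.9 − 3.9 + 8.4 − 8.2 − 8.2 − 6.1 + 6.5) / 8 = -1.6250%
Σ(R_i − R̄_i)(R_m − R̄_m) = 587.7100  ⇒  Cov = 587.7100 / 7 = 83.9586
Σ(R_m − R̄_m)² = 343.5550  ⇒  Var(R_m) = 343.5550 / 7 = 49.0793
β = Cov / Var(R_m) = 83.9586 / 49.0793 = 1.7107
MRP = 11.20% − 2.03% = 9.17%
E(R) = R_f + β × MRP = 2.03% + 1.7107 × 9.17% = 17.72%

17.72%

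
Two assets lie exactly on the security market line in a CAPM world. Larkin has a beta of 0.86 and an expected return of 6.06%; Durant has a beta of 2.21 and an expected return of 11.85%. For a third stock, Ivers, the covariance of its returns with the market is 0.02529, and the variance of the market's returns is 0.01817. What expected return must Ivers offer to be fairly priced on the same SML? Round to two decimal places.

MRP = (11.85% − 6.06%) / (2.21 − 0.86) = 4.2889%
R_f = 6.06% − 0.86 × 4.2889% = 2.3715%
β_Ivers = Cov / Var(R_m) = 0.02529 / 0.01817 = 1.3919
E(R_Ivers) = R_f + β × MRP = 2.3715% + 1.3919 × 4.2889% = 8.34%

8.34%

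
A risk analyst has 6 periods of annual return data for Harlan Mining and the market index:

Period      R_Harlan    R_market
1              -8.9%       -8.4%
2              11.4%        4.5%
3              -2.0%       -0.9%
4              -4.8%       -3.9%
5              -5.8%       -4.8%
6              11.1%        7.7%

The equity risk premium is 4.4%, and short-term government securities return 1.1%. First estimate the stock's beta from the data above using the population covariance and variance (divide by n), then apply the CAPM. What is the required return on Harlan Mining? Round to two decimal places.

7.35%

Mean R_i = (-8.9 + 11.4 − 2.0 − 4.8 − 5.8 + 11.1) / 6 = 0.1667%
Mean R_m = (-8.4 + 4.5 − 0.9 − 3.9 − 4.8 + 7.7) / 6 = -0.9667%
Σ(R_i − R̄_i)(R_m − R̄_m) = 260.8567  ⇒  Cov = 260.8567 / 6 = 43.4761
Σ(R_m − R̄_m)² = 183.5533  ⇒  Var(R_m) = 183.5533 / 6 = 30.5922
β = Cov / Var(R_m) = 43.4761 / 30.5922 = 1.4211
E(R) = R_f + β × MRP = 1.1% + 1.4211 × 4.4% = 7.35%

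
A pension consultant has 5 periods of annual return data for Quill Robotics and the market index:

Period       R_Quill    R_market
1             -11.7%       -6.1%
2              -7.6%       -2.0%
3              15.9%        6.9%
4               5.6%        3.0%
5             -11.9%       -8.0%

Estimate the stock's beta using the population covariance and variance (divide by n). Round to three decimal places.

Mean R_i = (-11.7 − 7.6 + 15.9 + 5.6 − 11.9) / 5 = -1.9400%
Mean R_m = (-6.1 − 2.0 + 6.9 + 3.0 − 8.0) / 5 = -1.2400%
Σ(R_i − R̄_i)(R_m − R̄_m) = 296.2520  ⇒  Cov = 296.2520 / 5 = 59.2504
Σ(R_m − R̄_m)² = 154.1320  ⇒  Var(R_m) = 154.1320 / 5 = 30.8264
β = Cov / Var(R_m) = 59.2504 / 30.8264 = 1.9221

1.922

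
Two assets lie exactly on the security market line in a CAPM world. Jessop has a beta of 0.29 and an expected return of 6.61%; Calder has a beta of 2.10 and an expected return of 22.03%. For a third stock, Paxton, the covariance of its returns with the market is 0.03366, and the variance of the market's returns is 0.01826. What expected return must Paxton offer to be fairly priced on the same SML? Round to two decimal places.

MRP = (22.03% − 6.61%) / (2.10 − 0.29) = 8.5193%
R_f = 6.61% − 0.29 × 8.5193% = 4.1394%
β_Paxton = Cov / Var(R_m) = 0.03366 / 0.01826 = 1.8434
E(R_Paxton) = R_f + β × MRP = 4.1394% + 1.8434 × 8.5193% = 19.84%

19.84%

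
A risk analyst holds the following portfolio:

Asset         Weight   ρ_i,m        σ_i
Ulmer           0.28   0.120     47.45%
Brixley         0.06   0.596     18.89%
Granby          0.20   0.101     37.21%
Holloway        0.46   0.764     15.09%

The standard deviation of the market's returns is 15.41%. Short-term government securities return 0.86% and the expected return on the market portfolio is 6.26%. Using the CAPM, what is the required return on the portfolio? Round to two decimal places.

β_Ulmer = 0.120 × 47.45% / 15.41% = 0.3695
β_Brixley = 0.596 × 18.89% / 15.41% = 0.7306
β_Granby = 0.101 × 37.21% / 15.41% = 0.2439
β_Holloway = 0.764 × 15.09% / 15.41% = 0.7481
β_P = Σ w_i β_i = 0.28×0.3695 + 0.06×0.7306 + 0.20×0.2439 + 0.46×0.7481 = 0.5402
MRP = 6.26% − 0.86% = 5.40%
E(R_P) = R_f + β_P × MRP = 0.86% + 0.5402 × 5.40% = 3.78%

3.78%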